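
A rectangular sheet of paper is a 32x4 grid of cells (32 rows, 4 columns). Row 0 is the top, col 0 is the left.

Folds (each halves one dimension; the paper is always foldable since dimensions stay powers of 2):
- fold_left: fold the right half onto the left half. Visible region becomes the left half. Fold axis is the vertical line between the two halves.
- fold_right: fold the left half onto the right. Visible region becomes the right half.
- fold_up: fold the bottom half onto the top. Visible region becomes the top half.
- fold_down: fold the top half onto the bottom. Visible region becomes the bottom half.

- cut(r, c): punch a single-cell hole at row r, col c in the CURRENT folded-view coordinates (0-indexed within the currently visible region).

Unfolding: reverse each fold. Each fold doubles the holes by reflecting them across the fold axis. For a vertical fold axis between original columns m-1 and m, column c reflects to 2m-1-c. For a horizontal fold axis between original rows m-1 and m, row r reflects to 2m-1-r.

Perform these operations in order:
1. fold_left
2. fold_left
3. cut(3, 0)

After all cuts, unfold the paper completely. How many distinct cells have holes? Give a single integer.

Answer: 4

Derivation:
Op 1 fold_left: fold axis v@2; visible region now rows[0,32) x cols[0,2) = 32x2
Op 2 fold_left: fold axis v@1; visible region now rows[0,32) x cols[0,1) = 32x1
Op 3 cut(3, 0): punch at orig (3,0); cuts so far [(3, 0)]; region rows[0,32) x cols[0,1) = 32x1
Unfold 1 (reflect across v@1): 2 holes -> [(3, 0), (3, 1)]
Unfold 2 (reflect across v@2): 4 holes -> [(3, 0), (3, 1), (3, 2), (3, 3)]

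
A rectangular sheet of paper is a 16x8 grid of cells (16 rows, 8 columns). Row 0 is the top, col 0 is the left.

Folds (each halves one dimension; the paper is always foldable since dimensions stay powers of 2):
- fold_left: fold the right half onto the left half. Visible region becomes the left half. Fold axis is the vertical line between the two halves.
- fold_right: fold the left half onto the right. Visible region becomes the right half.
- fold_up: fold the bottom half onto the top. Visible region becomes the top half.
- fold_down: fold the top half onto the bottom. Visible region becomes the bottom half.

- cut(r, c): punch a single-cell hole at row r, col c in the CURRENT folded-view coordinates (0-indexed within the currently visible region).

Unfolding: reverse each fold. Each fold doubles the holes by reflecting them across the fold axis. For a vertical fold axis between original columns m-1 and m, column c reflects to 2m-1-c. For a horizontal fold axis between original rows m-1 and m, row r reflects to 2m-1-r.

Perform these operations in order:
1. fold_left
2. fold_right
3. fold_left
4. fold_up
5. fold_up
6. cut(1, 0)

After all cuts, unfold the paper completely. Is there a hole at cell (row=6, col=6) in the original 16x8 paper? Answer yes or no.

Answer: yes

Derivation:
Op 1 fold_left: fold axis v@4; visible region now rows[0,16) x cols[0,4) = 16x4
Op 2 fold_right: fold axis v@2; visible region now rows[0,16) x cols[2,4) = 16x2
Op 3 fold_left: fold axis v@3; visible region now rows[0,16) x cols[2,3) = 16x1
Op 4 fold_up: fold axis h@8; visible region now rows[0,8) x cols[2,3) = 8x1
Op 5 fold_up: fold axis h@4; visible region now rows[0,4) x cols[2,3) = 4x1
Op 6 cut(1, 0): punch at orig (1,2); cuts so far [(1, 2)]; region rows[0,4) x cols[2,3) = 4x1
Unfold 1 (reflect across h@4): 2 holes -> [(1, 2), (6, 2)]
Unfold 2 (reflect across h@8): 4 holes -> [(1, 2), (6, 2), (9, 2), (14, 2)]
Unfold 3 (reflect across v@3): 8 holes -> [(1, 2), (1, 3), (6, 2), (6, 3), (9, 2), (9, 3), (14, 2), (14, 3)]
Unfold 4 (reflect across v@2): 16 holes -> [(1, 0), (1, 1), (1, 2), (1, 3), (6, 0), (6, 1), (6, 2), (6, 3), (9, 0), (9, 1), (9, 2), (9, 3), (14, 0), (14, 1), (14, 2), (14, 3)]
Unfold 5 (reflect across v@4): 32 holes -> [(1, 0), (1, 1), (1, 2), (1, 3), (1, 4), (1, 5), (1, 6), (1, 7), (6, 0), (6, 1), (6, 2), (6, 3), (6, 4), (6, 5), (6, 6), (6, 7), (9, 0), (9, 1), (9, 2), (9, 3), (9, 4), (9, 5), (9, 6), (9, 7), (14, 0), (14, 1), (14, 2), (14, 3), (14, 4), (14, 5), (14, 6), (14, 7)]
Holes: [(1, 0), (1, 1), (1, 2), (1, 3), (1, 4), (1, 5), (1, 6), (1, 7), (6, 0), (6, 1), (6, 2), (6, 3), (6, 4), (6, 5), (6, 6), (6, 7), (9, 0), (9, 1), (9, 2), (9, 3), (9, 4), (9, 5), (9, 6), (9, 7), (14, 0), (14, 1), (14, 2), (14, 3), (14, 4), (14, 5), (14, 6), (14, 7)]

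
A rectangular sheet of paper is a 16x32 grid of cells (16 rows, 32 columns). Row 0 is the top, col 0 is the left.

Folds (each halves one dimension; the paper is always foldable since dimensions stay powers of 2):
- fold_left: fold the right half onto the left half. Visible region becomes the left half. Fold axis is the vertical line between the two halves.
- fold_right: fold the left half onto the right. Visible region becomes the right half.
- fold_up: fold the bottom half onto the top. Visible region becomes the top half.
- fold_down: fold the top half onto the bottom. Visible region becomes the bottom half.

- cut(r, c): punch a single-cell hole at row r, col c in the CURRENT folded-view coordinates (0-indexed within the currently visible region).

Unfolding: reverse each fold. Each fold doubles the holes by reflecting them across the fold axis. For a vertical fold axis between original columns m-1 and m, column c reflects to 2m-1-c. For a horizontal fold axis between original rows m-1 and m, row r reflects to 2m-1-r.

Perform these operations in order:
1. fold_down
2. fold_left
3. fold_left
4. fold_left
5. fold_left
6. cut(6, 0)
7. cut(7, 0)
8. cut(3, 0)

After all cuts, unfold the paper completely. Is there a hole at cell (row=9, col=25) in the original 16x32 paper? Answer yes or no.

Op 1 fold_down: fold axis h@8; visible region now rows[8,16) x cols[0,32) = 8x32
Op 2 fold_left: fold axis v@16; visible region now rows[8,16) x cols[0,16) = 8x16
Op 3 fold_left: fold axis v@8; visible region now rows[8,16) x cols[0,8) = 8x8
Op 4 fold_left: fold axis v@4; visible region now rows[8,16) x cols[0,4) = 8x4
Op 5 fold_left: fold axis v@2; visible region now rows[8,16) x cols[0,2) = 8x2
Op 6 cut(6, 0): punch at orig (14,0); cuts so far [(14, 0)]; region rows[8,16) x cols[0,2) = 8x2
Op 7 cut(7, 0): punch at orig (15,0); cuts so far [(14, 0), (15, 0)]; region rows[8,16) x cols[0,2) = 8x2
Op 8 cut(3, 0): punch at orig (11,0); cuts so far [(11, 0), (14, 0), (15, 0)]; region rows[8,16) x cols[0,2) = 8x2
Unfold 1 (reflect across v@2): 6 holes -> [(11, 0), (11, 3), (14, 0), (14, 3), (15, 0), (15, 3)]
Unfold 2 (reflect across v@4): 12 holes -> [(11, 0), (11, 3), (11, 4), (11, 7), (14, 0), (14, 3), (14, 4), (14, 7), (15, 0), (15, 3), (15, 4), (15, 7)]
Unfold 3 (reflect across v@8): 24 holes -> [(11, 0), (11, 3), (11, 4), (11, 7), (11, 8), (11, 11), (11, 12), (11, 15), (14, 0), (14, 3), (14, 4), (14, 7), (14, 8), (14, 11), (14, 12), (14, 15), (15, 0), (15, 3), (15, 4), (15, 7), (15, 8), (15, 11), (15, 12), (15, 15)]
Unfold 4 (reflect across v@16): 48 holes -> [(11, 0), (11, 3), (11, 4), (11, 7), (11, 8), (11, 11), (11, 12), (11, 15), (11, 16), (11, 19), (11, 20), (11, 23), (11, 24), (11, 27), (11, 28), (11, 31), (14, 0), (14, 3), (14, 4), (14, 7), (14, 8), (14, 11), (14, 12), (14, 15), (14, 16), (14, 19), (14, 20), (14, 23), (14, 24), (14, 27), (14, 28), (14, 31), (15, 0), (15, 3), (15, 4), (15, 7), (15, 8), (15, 11), (15, 12), (15, 15), (15, 16), (15, 19), (15, 20), (15, 23), (15, 24), (15, 27), (15, 28), (15, 31)]
Unfold 5 (reflect across h@8): 96 holes -> [(0, 0), (0, 3), (0, 4), (0, 7), (0, 8), (0, 11), (0, 12), (0, 15), (0, 16), (0, 19), (0, 20), (0, 23), (0, 24), (0, 27), (0, 28), (0, 31), (1, 0), (1, 3), (1, 4), (1, 7), (1, 8), (1, 11), (1, 12), (1, 15), (1, 16), (1, 19), (1, 20), (1, 23), (1, 24), (1, 27), (1, 28), (1, 31), (4, 0), (4, 3), (4, 4), (4, 7), (4, 8), (4, 11), (4, 12), (4, 15), (4, 16), (4, 19), (4, 20), (4, 23), (4, 24), (4, 27), (4, 28), (4, 31), (11, 0), (11, 3), (11, 4), (11, 7), (11, 8), (11, 11), (11, 12), (11, 15), (11, 16), (11, 19), (11, 20), (11, 23), (11, 24), (11, 27), (11, 28), (11, 31), (14, 0), (14, 3), (14, 4), (14, 7), (14, 8), (14, 11), (14, 12), (14, 15), (14, 16), (14, 19), (14, 20), (14, 23), (14, 24), (14, 27), (14, 28), (14, 31), (15, 0), (15, 3), (15, 4), (15, 7), (15, 8), (15, 11), (15, 12), (15, 15), (15, 16), (15, 19), (15, 20), (15, 23), (15, 24), (15, 27), (15, 28), (15, 31)]
Holes: [(0, 0), (0, 3), (0, 4), (0, 7), (0, 8), (0, 11), (0, 12), (0, 15), (0, 16), (0, 19), (0, 20), (0, 23), (0, 24), (0, 27), (0, 28), (0, 31), (1, 0), (1, 3), (1, 4), (1, 7), (1, 8), (1, 11), (1, 12), (1, 15), (1, 16), (1, 19), (1, 20), (1, 23), (1, 24), (1, 27), (1, 28), (1, 31), (4, 0), (4, 3), (4, 4), (4, 7), (4, 8), (4, 11), (4, 12), (4, 15), (4, 16), (4, 19), (4, 20), (4, 23), (4, 24), (4, 27), (4, 28), (4, 31), (11, 0), (11, 3), (11, 4), (11, 7), (11, 8), (11, 11), (11, 12), (11, 15), (11, 16), (11, 19), (11, 20), (11, 23), (11, 24), (11, 27), (11, 28), (11, 31), (14, 0), (14, 3), (14, 4), (14, 7), (14, 8), (14, 11), (14, 12), (14, 15), (14, 16), (14, 19), (14, 20), (14, 23), (14, 24), (14, 27), (14, 28), (14, 31), (15, 0), (15, 3), (15, 4), (15, 7), (15, 8), (15, 11), (15, 12), (15, 15), (15, 16), (15, 19), (15, 20), (15, 23), (15, 24), (15, 27), (15, 28), (15, 31)]

Answer: no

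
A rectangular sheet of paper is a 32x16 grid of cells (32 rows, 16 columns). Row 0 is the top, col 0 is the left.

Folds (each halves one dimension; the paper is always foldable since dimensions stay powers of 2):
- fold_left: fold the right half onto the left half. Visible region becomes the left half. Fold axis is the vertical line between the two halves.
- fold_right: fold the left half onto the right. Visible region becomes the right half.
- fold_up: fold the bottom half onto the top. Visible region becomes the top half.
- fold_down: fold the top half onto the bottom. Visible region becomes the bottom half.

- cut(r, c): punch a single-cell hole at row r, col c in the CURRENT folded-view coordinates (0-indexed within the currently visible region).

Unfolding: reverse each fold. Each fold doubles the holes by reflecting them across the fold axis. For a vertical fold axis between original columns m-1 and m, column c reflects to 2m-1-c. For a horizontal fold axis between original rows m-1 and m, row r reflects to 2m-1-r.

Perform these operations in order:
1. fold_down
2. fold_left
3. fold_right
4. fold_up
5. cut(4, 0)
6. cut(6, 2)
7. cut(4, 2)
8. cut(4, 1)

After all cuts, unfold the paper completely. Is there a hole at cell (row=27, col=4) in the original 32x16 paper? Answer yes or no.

Op 1 fold_down: fold axis h@16; visible region now rows[16,32) x cols[0,16) = 16x16
Op 2 fold_left: fold axis v@8; visible region now rows[16,32) x cols[0,8) = 16x8
Op 3 fold_right: fold axis v@4; visible region now rows[16,32) x cols[4,8) = 16x4
Op 4 fold_up: fold axis h@24; visible region now rows[16,24) x cols[4,8) = 8x4
Op 5 cut(4, 0): punch at orig (20,4); cuts so far [(20, 4)]; region rows[16,24) x cols[4,8) = 8x4
Op 6 cut(6, 2): punch at orig (22,6); cuts so far [(20, 4), (22, 6)]; region rows[16,24) x cols[4,8) = 8x4
Op 7 cut(4, 2): punch at orig (20,6); cuts so far [(20, 4), (20, 6), (22, 6)]; region rows[16,24) x cols[4,8) = 8x4
Op 8 cut(4, 1): punch at orig (20,5); cuts so far [(20, 4), (20, 5), (20, 6), (22, 6)]; region rows[16,24) x cols[4,8) = 8x4
Unfold 1 (reflect across h@24): 8 holes -> [(20, 4), (20, 5), (20, 6), (22, 6), (25, 6), (27, 4), (27, 5), (27, 6)]
Unfold 2 (reflect across v@4): 16 holes -> [(20, 1), (20, 2), (20, 3), (20, 4), (20, 5), (20, 6), (22, 1), (22, 6), (25, 1), (25, 6), (27, 1), (27, 2), (27, 3), (27, 4), (27, 5), (27, 6)]
Unfold 3 (reflect across v@8): 32 holes -> [(20, 1), (20, 2), (20, 3), (20, 4), (20, 5), (20, 6), (20, 9), (20, 10), (20, 11), (20, 12), (20, 13), (20, 14), (22, 1), (22, 6), (22, 9), (22, 14), (25, 1), (25, 6), (25, 9), (25, 14), (27, 1), (27, 2), (27, 3), (27, 4), (27, 5), (27, 6), (27, 9), (27, 10), (27, 11), (27, 12), (27, 13), (27, 14)]
Unfold 4 (reflect across h@16): 64 holes -> [(4, 1), (4, 2), (4, 3), (4, 4), (4, 5), (4, 6), (4, 9), (4, 10), (4, 11), (4, 12), (4, 13), (4, 14), (6, 1), (6, 6), (6, 9), (6, 14), (9, 1), (9, 6), (9, 9), (9, 14), (11, 1), (11, 2), (11, 3), (11, 4), (11, 5), (11, 6), (11, 9), (11, 10), (11, 11), (11, 12), (11, 13), (11, 14), (20, 1), (20, 2), (20, 3), (20, 4), (20, 5), (20, 6), (20, 9), (20, 10), (20, 11), (20, 12), (20, 13), (20, 14), (22, 1), (22, 6), (22, 9), (22, 14), (25, 1), (25, 6), (25, 9), (25, 14), (27, 1), (27, 2), (27, 3), (27, 4), (27, 5), (27, 6), (27, 9), (27, 10), (27, 11), (27, 12), (27, 13), (27, 14)]
Holes: [(4, 1), (4, 2), (4, 3), (4, 4), (4, 5), (4, 6), (4, 9), (4, 10), (4, 11), (4, 12), (4, 13), (4, 14), (6, 1), (6, 6), (6, 9), (6, 14), (9, 1), (9, 6), (9, 9), (9, 14), (11, 1), (11, 2), (11, 3), (11, 4), (11, 5), (11, 6), (11, 9), (11, 10), (11, 11), (11, 12), (11, 13), (11, 14), (20, 1), (20, 2), (20, 3), (20, 4), (20, 5), (20, 6), (20, 9), (20, 10), (20, 11), (20, 12), (20, 13), (20, 14), (22, 1), (22, 6), (22, 9), (22, 14), (25, 1), (25, 6), (25, 9), (25, 14), (27, 1), (27, 2), (27, 3), (27, 4), (27, 5), (27, 6), (27, 9), (27, 10), (27, 11), (27, 12), (27, 13), (27, 14)]

Answer: yes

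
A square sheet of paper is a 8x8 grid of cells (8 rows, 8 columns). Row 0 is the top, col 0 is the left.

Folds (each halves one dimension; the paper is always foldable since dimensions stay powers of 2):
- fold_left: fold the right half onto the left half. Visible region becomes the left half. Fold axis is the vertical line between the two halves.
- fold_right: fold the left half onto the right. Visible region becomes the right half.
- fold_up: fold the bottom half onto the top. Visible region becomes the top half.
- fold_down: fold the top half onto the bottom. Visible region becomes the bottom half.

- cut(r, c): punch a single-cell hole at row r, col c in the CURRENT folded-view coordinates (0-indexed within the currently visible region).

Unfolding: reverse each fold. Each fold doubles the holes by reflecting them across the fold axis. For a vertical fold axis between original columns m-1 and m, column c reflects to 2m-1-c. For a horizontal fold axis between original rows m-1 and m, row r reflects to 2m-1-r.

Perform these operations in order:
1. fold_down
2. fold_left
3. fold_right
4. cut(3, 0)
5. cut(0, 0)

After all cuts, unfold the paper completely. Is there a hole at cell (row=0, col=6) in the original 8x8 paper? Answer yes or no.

Op 1 fold_down: fold axis h@4; visible region now rows[4,8) x cols[0,8) = 4x8
Op 2 fold_left: fold axis v@4; visible region now rows[4,8) x cols[0,4) = 4x4
Op 3 fold_right: fold axis v@2; visible region now rows[4,8) x cols[2,4) = 4x2
Op 4 cut(3, 0): punch at orig (7,2); cuts so far [(7, 2)]; region rows[4,8) x cols[2,4) = 4x2
Op 5 cut(0, 0): punch at orig (4,2); cuts so far [(4, 2), (7, 2)]; region rows[4,8) x cols[2,4) = 4x2
Unfold 1 (reflect across v@2): 4 holes -> [(4, 1), (4, 2), (7, 1), (7, 2)]
Unfold 2 (reflect across v@4): 8 holes -> [(4, 1), (4, 2), (4, 5), (4, 6), (7, 1), (7, 2), (7, 5), (7, 6)]
Unfold 3 (reflect across h@4): 16 holes -> [(0, 1), (0, 2), (0, 5), (0, 6), (3, 1), (3, 2), (3, 5), (3, 6), (4, 1), (4, 2), (4, 5), (4, 6), (7, 1), (7, 2), (7, 5), (7, 6)]
Holes: [(0, 1), (0, 2), (0, 5), (0, 6), (3, 1), (3, 2), (3, 5), (3, 6), (4, 1), (4, 2), (4, 5), (4, 6), (7, 1), (7, 2), (7, 5), (7, 6)]

Answer: yes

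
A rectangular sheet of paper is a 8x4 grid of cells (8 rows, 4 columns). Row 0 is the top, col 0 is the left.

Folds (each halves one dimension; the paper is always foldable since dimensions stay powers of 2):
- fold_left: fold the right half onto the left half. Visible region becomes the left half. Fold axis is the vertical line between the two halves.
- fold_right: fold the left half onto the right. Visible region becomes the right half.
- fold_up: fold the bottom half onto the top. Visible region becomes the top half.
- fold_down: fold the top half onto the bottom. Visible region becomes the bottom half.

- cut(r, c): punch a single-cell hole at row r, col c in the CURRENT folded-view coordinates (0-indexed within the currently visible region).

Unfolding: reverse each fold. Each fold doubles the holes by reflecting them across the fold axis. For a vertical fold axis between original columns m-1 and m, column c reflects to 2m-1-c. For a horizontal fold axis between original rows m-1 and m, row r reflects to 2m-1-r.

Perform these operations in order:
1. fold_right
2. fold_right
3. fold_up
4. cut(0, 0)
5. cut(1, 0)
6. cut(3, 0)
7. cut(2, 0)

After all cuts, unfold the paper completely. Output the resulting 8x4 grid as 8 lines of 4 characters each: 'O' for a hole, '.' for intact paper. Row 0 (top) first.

Answer: OOOO
OOOO
OOOO
OOOO
OOOO
OOOO
OOOO
OOOO

Derivation:
Op 1 fold_right: fold axis v@2; visible region now rows[0,8) x cols[2,4) = 8x2
Op 2 fold_right: fold axis v@3; visible region now rows[0,8) x cols[3,4) = 8x1
Op 3 fold_up: fold axis h@4; visible region now rows[0,4) x cols[3,4) = 4x1
Op 4 cut(0, 0): punch at orig (0,3); cuts so far [(0, 3)]; region rows[0,4) x cols[3,4) = 4x1
Op 5 cut(1, 0): punch at orig (1,3); cuts so far [(0, 3), (1, 3)]; region rows[0,4) x cols[3,4) = 4x1
Op 6 cut(3, 0): punch at orig (3,3); cuts so far [(0, 3), (1, 3), (3, 3)]; region rows[0,4) x cols[3,4) = 4x1
Op 7 cut(2, 0): punch at orig (2,3); cuts so far [(0, 3), (1, 3), (2, 3), (3, 3)]; region rows[0,4) x cols[3,4) = 4x1
Unfold 1 (reflect across h@4): 8 holes -> [(0, 3), (1, 3), (2, 3), (3, 3), (4, 3), (5, 3), (6, 3), (7, 3)]
Unfold 2 (reflect across v@3): 16 holes -> [(0, 2), (0, 3), (1, 2), (1, 3), (2, 2), (2, 3), (3, 2), (3, 3), (4, 2), (4, 3), (5, 2), (5, 3), (6, 2), (6, 3), (7, 2), (7, 3)]
Unfold 3 (reflect across v@2): 32 holes -> [(0, 0), (0, 1), (0, 2), (0, 3), (1, 0), (1, 1), (1, 2), (1, 3), (2, 0), (2, 1), (2, 2), (2, 3), (3, 0), (3, 1), (3, 2), (3, 3), (4, 0), (4, 1), (4, 2), (4, 3), (5, 0), (5, 1), (5, 2), (5, 3), (6, 0), (6, 1), (6, 2), (6, 3), (7, 0), (7, 1), (7, 2), (7, 3)]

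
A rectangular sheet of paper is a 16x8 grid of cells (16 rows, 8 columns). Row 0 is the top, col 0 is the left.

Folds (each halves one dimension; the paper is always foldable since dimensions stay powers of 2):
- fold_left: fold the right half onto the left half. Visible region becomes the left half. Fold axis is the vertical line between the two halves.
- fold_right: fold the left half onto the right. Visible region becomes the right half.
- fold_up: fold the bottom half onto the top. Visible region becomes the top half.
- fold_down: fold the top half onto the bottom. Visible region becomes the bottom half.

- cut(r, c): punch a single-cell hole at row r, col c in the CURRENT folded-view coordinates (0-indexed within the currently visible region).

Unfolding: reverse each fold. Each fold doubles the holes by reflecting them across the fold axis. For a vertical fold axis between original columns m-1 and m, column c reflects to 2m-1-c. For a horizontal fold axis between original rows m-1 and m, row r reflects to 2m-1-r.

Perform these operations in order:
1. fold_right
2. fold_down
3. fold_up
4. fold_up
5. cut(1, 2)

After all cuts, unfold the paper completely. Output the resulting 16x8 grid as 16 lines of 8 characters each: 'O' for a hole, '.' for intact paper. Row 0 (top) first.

Answer: ........
.O....O.
.O....O.
........
........
.O....O.
.O....O.
........
........
.O....O.
.O....O.
........
........
.O....O.
.O....O.
........

Derivation:
Op 1 fold_right: fold axis v@4; visible region now rows[0,16) x cols[4,8) = 16x4
Op 2 fold_down: fold axis h@8; visible region now rows[8,16) x cols[4,8) = 8x4
Op 3 fold_up: fold axis h@12; visible region now rows[8,12) x cols[4,8) = 4x4
Op 4 fold_up: fold axis h@10; visible region now rows[8,10) x cols[4,8) = 2x4
Op 5 cut(1, 2): punch at orig (9,6); cuts so far [(9, 6)]; region rows[8,10) x cols[4,8) = 2x4
Unfold 1 (reflect across h@10): 2 holes -> [(9, 6), (10, 6)]
Unfold 2 (reflect across h@12): 4 holes -> [(9, 6), (10, 6), (13, 6), (14, 6)]
Unfold 3 (reflect across h@8): 8 holes -> [(1, 6), (2, 6), (5, 6), (6, 6), (9, 6), (10, 6), (13, 6), (14, 6)]
Unfold 4 (reflect across v@4): 16 holes -> [(1, 1), (1, 6), (2, 1), (2, 6), (5, 1), (5, 6), (6, 1), (6, 6), (9, 1), (9, 6), (10, 1), (10, 6), (13, 1), (13, 6), (14, 1), (14, 6)]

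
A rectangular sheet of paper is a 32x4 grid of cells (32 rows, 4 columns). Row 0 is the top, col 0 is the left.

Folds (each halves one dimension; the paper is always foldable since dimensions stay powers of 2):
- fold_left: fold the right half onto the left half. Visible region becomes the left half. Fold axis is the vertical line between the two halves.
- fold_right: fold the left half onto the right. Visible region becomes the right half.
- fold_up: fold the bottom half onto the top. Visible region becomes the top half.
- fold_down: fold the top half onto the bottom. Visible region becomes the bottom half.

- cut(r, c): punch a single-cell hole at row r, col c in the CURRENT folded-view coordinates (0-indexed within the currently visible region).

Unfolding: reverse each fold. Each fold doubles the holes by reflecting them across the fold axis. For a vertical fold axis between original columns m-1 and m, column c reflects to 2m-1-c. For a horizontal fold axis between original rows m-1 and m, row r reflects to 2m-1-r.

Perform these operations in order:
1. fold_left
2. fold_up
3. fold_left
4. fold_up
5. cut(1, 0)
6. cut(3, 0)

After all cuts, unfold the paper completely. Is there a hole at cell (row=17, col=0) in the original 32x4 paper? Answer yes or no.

Answer: yes

Derivation:
Op 1 fold_left: fold axis v@2; visible region now rows[0,32) x cols[0,2) = 32x2
Op 2 fold_up: fold axis h@16; visible region now rows[0,16) x cols[0,2) = 16x2
Op 3 fold_left: fold axis v@1; visible region now rows[0,16) x cols[0,1) = 16x1
Op 4 fold_up: fold axis h@8; visible region now rows[0,8) x cols[0,1) = 8x1
Op 5 cut(1, 0): punch at orig (1,0); cuts so far [(1, 0)]; region rows[0,8) x cols[0,1) = 8x1
Op 6 cut(3, 0): punch at orig (3,0); cuts so far [(1, 0), (3, 0)]; region rows[0,8) x cols[0,1) = 8x1
Unfold 1 (reflect across h@8): 4 holes -> [(1, 0), (3, 0), (12, 0), (14, 0)]
Unfold 2 (reflect across v@1): 8 holes -> [(1, 0), (1, 1), (3, 0), (3, 1), (12, 0), (12, 1), (14, 0), (14, 1)]
Unfold 3 (reflect across h@16): 16 holes -> [(1, 0), (1, 1), (3, 0), (3, 1), (12, 0), (12, 1), (14, 0), (14, 1), (17, 0), (17, 1), (19, 0), (19, 1), (28, 0), (28, 1), (30, 0), (30, 1)]
Unfold 4 (reflect across v@2): 32 holes -> [(1, 0), (1, 1), (1, 2), (1, 3), (3, 0), (3, 1), (3, 2), (3, 3), (12, 0), (12, 1), (12, 2), (12, 3), (14, 0), (14, 1), (14, 2), (14, 3), (17, 0), (17, 1), (17, 2), (17, 3), (19, 0), (19, 1), (19, 2), (19, 3), (28, 0), (28, 1), (28, 2), (28, 3), (30, 0), (30, 1), (30, 2), (30, 3)]
Holes: [(1, 0), (1, 1), (1, 2), (1, 3), (3, 0), (3, 1), (3, 2), (3, 3), (12, 0), (12, 1), (12, 2), (12, 3), (14, 0), (14, 1), (14, 2), (14, 3), (17, 0), (17, 1), (17, 2), (17, 3), (19, 0), (19, 1), (19, 2), (19, 3), (28, 0), (28, 1), (28, 2), (28, 3), (30, 0), (30, 1), (30, 2), (30, 3)]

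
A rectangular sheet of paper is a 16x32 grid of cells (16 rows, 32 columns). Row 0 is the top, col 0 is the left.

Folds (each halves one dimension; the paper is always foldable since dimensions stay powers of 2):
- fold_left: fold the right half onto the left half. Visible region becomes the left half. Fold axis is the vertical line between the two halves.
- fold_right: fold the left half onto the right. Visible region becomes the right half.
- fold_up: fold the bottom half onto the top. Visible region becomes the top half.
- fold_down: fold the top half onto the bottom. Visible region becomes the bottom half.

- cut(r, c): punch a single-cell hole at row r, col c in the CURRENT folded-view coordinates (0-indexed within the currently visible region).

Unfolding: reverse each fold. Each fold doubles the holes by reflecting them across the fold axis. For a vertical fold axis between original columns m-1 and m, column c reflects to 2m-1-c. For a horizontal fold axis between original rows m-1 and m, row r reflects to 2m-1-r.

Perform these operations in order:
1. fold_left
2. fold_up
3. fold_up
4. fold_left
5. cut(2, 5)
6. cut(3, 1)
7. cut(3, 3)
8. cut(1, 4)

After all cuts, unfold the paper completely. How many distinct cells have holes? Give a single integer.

Op 1 fold_left: fold axis v@16; visible region now rows[0,16) x cols[0,16) = 16x16
Op 2 fold_up: fold axis h@8; visible region now rows[0,8) x cols[0,16) = 8x16
Op 3 fold_up: fold axis h@4; visible region now rows[0,4) x cols[0,16) = 4x16
Op 4 fold_left: fold axis v@8; visible region now rows[0,4) x cols[0,8) = 4x8
Op 5 cut(2, 5): punch at orig (2,5); cuts so far [(2, 5)]; region rows[0,4) x cols[0,8) = 4x8
Op 6 cut(3, 1): punch at orig (3,1); cuts so far [(2, 5), (3, 1)]; region rows[0,4) x cols[0,8) = 4x8
Op 7 cut(3, 3): punch at orig (3,3); cuts so far [(2, 5), (3, 1), (3, 3)]; region rows[0,4) x cols[0,8) = 4x8
Op 8 cut(1, 4): punch at orig (1,4); cuts so far [(1, 4), (2, 5), (3, 1), (3, 3)]; region rows[0,4) x cols[0,8) = 4x8
Unfold 1 (reflect across v@8): 8 holes -> [(1, 4), (1, 11), (2, 5), (2, 10), (3, 1), (3, 3), (3, 12), (3, 14)]
Unfold 2 (reflect across h@4): 16 holes -> [(1, 4), (1, 11), (2, 5), (2, 10), (3, 1), (3, 3), (3, 12), (3, 14), (4, 1), (4, 3), (4, 12), (4, 14), (5, 5), (5, 10), (6, 4), (6, 11)]
Unfold 3 (reflect across h@8): 32 holes -> [(1, 4), (1, 11), (2, 5), (2, 10), (3, 1), (3, 3), (3, 12), (3, 14), (4, 1), (4, 3), (4, 12), (4, 14), (5, 5), (5, 10), (6, 4), (6, 11), (9, 4), (9, 11), (10, 5), (10, 10), (11, 1), (11, 3), (11, 12), (11, 14), (12, 1), (12, 3), (12, 12), (12, 14), (13, 5), (13, 10), (14, 4), (14, 11)]
Unfold 4 (reflect across v@16): 64 holes -> [(1, 4), (1, 11), (1, 20), (1, 27), (2, 5), (2, 10), (2, 21), (2, 26), (3, 1), (3, 3), (3, 12), (3, 14), (3, 17), (3, 19), (3, 28), (3, 30), (4, 1), (4, 3), (4, 12), (4, 14), (4, 17), (4, 19), (4, 28), (4, 30), (5, 5), (5, 10), (5, 21), (5, 26), (6, 4), (6, 11), (6, 20), (6, 27), (9, 4), (9, 11), (9, 20), (9, 27), (10, 5), (10, 10), (10, 21), (10, 26), (11, 1), (11, 3), (11, 12), (11, 14), (11, 17), (11, 19), (11, 28), (11, 30), (12, 1), (12, 3), (12, 12), (12, 14), (12, 17), (12, 19), (12, 28), (12, 30), (13, 5), (13, 10), (13, 21), (13, 26), (14, 4), (14, 11), (14, 20), (14, 27)]

Answer: 64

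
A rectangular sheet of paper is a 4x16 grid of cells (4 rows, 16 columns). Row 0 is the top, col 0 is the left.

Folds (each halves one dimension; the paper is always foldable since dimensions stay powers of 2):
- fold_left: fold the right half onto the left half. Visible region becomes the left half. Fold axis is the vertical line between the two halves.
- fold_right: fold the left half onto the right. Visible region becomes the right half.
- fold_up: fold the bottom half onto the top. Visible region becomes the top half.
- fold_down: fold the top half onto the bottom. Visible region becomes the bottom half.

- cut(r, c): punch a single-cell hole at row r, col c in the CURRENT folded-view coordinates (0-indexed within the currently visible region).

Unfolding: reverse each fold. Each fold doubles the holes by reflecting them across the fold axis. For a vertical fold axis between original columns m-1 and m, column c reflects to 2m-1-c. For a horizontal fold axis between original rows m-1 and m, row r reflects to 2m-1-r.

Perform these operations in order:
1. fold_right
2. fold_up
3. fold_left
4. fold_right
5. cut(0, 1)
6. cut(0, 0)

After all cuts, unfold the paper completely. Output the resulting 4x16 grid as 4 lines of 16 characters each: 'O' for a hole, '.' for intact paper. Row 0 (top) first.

Op 1 fold_right: fold axis v@8; visible region now rows[0,4) x cols[8,16) = 4x8
Op 2 fold_up: fold axis h@2; visible region now rows[0,2) x cols[8,16) = 2x8
Op 3 fold_left: fold axis v@12; visible region now rows[0,2) x cols[8,12) = 2x4
Op 4 fold_right: fold axis v@10; visible region now rows[0,2) x cols[10,12) = 2x2
Op 5 cut(0, 1): punch at orig (0,11); cuts so far [(0, 11)]; region rows[0,2) x cols[10,12) = 2x2
Op 6 cut(0, 0): punch at orig (0,10); cuts so far [(0, 10), (0, 11)]; region rows[0,2) x cols[10,12) = 2x2
Unfold 1 (reflect across v@10): 4 holes -> [(0, 8), (0, 9), (0, 10), (0, 11)]
Unfold 2 (reflect across v@12): 8 holes -> [(0, 8), (0, 9), (0, 10), (0, 11), (0, 12), (0, 13), (0, 14), (0, 15)]
Unfold 3 (reflect across h@2): 16 holes -> [(0, 8), (0, 9), (0, 10), (0, 11), (0, 12), (0, 13), (0, 14), (0, 15), (3, 8), (3, 9), (3, 10), (3, 11), (3, 12), (3, 13), (3, 14), (3, 15)]
Unfold 4 (reflect across v@8): 32 holes -> [(0, 0), (0, 1), (0, 2), (0, 3), (0, 4), (0, 5), (0, 6), (0, 7), (0, 8), (0, 9), (0, 10), (0, 11), (0, 12), (0, 13), (0, 14), (0, 15), (3, 0), (3, 1), (3, 2), (3, 3), (3, 4), (3, 5), (3, 6), (3, 7), (3, 8), (3, 9), (3, 10), (3, 11), (3, 12), (3, 13), (3, 14), (3, 15)]

Answer: OOOOOOOOOOOOOOOO
................
................
OOOOOOOOOOOOOOOO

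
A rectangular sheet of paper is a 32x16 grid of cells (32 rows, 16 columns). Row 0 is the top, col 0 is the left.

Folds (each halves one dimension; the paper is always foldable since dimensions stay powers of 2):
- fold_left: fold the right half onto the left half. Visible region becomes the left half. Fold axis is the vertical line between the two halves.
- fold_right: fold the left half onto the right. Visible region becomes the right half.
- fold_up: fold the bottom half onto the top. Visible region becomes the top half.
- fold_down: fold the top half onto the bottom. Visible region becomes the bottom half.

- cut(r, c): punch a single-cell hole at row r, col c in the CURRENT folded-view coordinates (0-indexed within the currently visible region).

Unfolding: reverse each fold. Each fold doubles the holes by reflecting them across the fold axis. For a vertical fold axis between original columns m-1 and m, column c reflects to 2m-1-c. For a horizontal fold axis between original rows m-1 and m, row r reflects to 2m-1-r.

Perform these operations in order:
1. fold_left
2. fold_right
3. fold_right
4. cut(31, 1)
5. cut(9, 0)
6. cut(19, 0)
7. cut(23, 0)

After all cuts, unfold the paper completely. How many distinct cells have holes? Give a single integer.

Op 1 fold_left: fold axis v@8; visible region now rows[0,32) x cols[0,8) = 32x8
Op 2 fold_right: fold axis v@4; visible region now rows[0,32) x cols[4,8) = 32x4
Op 3 fold_right: fold axis v@6; visible region now rows[0,32) x cols[6,8) = 32x2
Op 4 cut(31, 1): punch at orig (31,7); cuts so far [(31, 7)]; region rows[0,32) x cols[6,8) = 32x2
Op 5 cut(9, 0): punch at orig (9,6); cuts so far [(9, 6), (31, 7)]; region rows[0,32) x cols[6,8) = 32x2
Op 6 cut(19, 0): punch at orig (19,6); cuts so far [(9, 6), (19, 6), (31, 7)]; region rows[0,32) x cols[6,8) = 32x2
Op 7 cut(23, 0): punch at orig (23,6); cuts so far [(9, 6), (19, 6), (23, 6), (31, 7)]; region rows[0,32) x cols[6,8) = 32x2
Unfold 1 (reflect across v@6): 8 holes -> [(9, 5), (9, 6), (19, 5), (19, 6), (23, 5), (23, 6), (31, 4), (31, 7)]
Unfold 2 (reflect across v@4): 16 holes -> [(9, 1), (9, 2), (9, 5), (9, 6), (19, 1), (19, 2), (19, 5), (19, 6), (23, 1), (23, 2), (23, 5), (23, 6), (31, 0), (31, 3), (31, 4), (31, 7)]
Unfold 3 (reflect across v@8): 32 holes -> [(9, 1), (9, 2), (9, 5), (9, 6), (9, 9), (9, 10), (9, 13), (9, 14), (19, 1), (19, 2), (19, 5), (19, 6), (19, 9), (19, 10), (19, 13), (19, 14), (23, 1), (23, 2), (23, 5), (23, 6), (23, 9), (23, 10), (23, 13), (23, 14), (31, 0), (31, 3), (31, 4), (31, 7), (31, 8), (31, 11), (31, 12), (31, 15)]

Answer: 32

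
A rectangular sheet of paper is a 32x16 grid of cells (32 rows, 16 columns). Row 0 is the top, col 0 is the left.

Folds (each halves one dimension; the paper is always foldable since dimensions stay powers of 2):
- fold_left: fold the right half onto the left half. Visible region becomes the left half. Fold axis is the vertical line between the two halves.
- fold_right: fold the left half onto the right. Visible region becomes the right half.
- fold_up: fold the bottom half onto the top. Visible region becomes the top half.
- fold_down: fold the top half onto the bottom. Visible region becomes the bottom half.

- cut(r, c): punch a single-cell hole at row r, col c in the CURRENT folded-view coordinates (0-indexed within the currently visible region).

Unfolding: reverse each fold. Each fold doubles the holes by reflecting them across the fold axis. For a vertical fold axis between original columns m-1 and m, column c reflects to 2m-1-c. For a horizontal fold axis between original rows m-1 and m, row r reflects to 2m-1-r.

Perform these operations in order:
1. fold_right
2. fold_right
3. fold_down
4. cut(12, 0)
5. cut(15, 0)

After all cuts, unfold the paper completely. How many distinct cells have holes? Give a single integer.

Op 1 fold_right: fold axis v@8; visible region now rows[0,32) x cols[8,16) = 32x8
Op 2 fold_right: fold axis v@12; visible region now rows[0,32) x cols[12,16) = 32x4
Op 3 fold_down: fold axis h@16; visible region now rows[16,32) x cols[12,16) = 16x4
Op 4 cut(12, 0): punch at orig (28,12); cuts so far [(28, 12)]; region rows[16,32) x cols[12,16) = 16x4
Op 5 cut(15, 0): punch at orig (31,12); cuts so far [(28, 12), (31, 12)]; region rows[16,32) x cols[12,16) = 16x4
Unfold 1 (reflect across h@16): 4 holes -> [(0, 12), (3, 12), (28, 12), (31, 12)]
Unfold 2 (reflect across v@12): 8 holes -> [(0, 11), (0, 12), (3, 11), (3, 12), (28, 11), (28, 12), (31, 11), (31, 12)]
Unfold 3 (reflect across v@8): 16 holes -> [(0, 3), (0, 4), (0, 11), (0, 12), (3, 3), (3, 4), (3, 11), (3, 12), (28, 3), (28, 4), (28, 11), (28, 12), (31, 3), (31, 4), (31, 11), (31, 12)]

Answer: 16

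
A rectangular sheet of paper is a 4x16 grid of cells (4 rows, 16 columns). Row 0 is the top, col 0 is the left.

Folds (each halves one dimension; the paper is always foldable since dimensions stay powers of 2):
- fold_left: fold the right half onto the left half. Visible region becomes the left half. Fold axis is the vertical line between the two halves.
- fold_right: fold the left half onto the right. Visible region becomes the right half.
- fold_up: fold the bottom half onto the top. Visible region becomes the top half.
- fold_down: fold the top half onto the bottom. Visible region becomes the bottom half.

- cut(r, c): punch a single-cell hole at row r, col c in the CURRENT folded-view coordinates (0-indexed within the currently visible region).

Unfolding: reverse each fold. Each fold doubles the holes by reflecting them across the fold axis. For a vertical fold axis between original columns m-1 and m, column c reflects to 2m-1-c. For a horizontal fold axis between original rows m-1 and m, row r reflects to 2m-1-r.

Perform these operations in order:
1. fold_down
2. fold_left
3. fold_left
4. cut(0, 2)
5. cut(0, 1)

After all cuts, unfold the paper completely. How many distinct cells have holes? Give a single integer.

Op 1 fold_down: fold axis h@2; visible region now rows[2,4) x cols[0,16) = 2x16
Op 2 fold_left: fold axis v@8; visible region now rows[2,4) x cols[0,8) = 2x8
Op 3 fold_left: fold axis v@4; visible region now rows[2,4) x cols[0,4) = 2x4
Op 4 cut(0, 2): punch at orig (2,2); cuts so far [(2, 2)]; region rows[2,4) x cols[0,4) = 2x4
Op 5 cut(0, 1): punch at orig (2,1); cuts so far [(2, 1), (2, 2)]; region rows[2,4) x cols[0,4) = 2x4
Unfold 1 (reflect across v@4): 4 holes -> [(2, 1), (2, 2), (2, 5), (2, 6)]
Unfold 2 (reflect across v@8): 8 holes -> [(2, 1), (2, 2), (2, 5), (2, 6), (2, 9), (2, 10), (2, 13), (2, 14)]
Unfold 3 (reflect across h@2): 16 holes -> [(1, 1), (1, 2), (1, 5), (1, 6), (1, 9), (1, 10), (1, 13), (1, 14), (2, 1), (2, 2), (2, 5), (2, 6), (2, 9), (2, 10), (2, 13), (2, 14)]

Answer: 16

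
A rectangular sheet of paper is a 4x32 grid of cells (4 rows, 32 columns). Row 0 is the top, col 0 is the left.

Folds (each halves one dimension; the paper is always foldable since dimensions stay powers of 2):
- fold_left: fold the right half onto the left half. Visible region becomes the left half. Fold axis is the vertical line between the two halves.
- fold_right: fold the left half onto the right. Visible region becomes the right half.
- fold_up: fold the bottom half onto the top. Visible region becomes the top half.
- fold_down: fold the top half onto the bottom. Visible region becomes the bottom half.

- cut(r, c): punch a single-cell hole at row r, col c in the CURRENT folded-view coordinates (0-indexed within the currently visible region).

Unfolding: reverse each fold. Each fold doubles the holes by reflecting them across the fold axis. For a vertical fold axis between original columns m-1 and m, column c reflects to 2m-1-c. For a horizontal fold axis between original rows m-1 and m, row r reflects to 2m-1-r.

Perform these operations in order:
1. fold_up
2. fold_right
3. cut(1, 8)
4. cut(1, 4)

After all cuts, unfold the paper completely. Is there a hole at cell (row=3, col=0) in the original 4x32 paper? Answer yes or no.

Answer: no

Derivation:
Op 1 fold_up: fold axis h@2; visible region now rows[0,2) x cols[0,32) = 2x32
Op 2 fold_right: fold axis v@16; visible region now rows[0,2) x cols[16,32) = 2x16
Op 3 cut(1, 8): punch at orig (1,24); cuts so far [(1, 24)]; region rows[0,2) x cols[16,32) = 2x16
Op 4 cut(1, 4): punch at orig (1,20); cuts so far [(1, 20), (1, 24)]; region rows[0,2) x cols[16,32) = 2x16
Unfold 1 (reflect across v@16): 4 holes -> [(1, 7), (1, 11), (1, 20), (1, 24)]
Unfold 2 (reflect across h@2): 8 holes -> [(1, 7), (1, 11), (1, 20), (1, 24), (2, 7), (2, 11), (2, 20), (2, 24)]
Holes: [(1, 7), (1, 11), (1, 20), (1, 24), (2, 7), (2, 11), (2, 20), (2, 24)]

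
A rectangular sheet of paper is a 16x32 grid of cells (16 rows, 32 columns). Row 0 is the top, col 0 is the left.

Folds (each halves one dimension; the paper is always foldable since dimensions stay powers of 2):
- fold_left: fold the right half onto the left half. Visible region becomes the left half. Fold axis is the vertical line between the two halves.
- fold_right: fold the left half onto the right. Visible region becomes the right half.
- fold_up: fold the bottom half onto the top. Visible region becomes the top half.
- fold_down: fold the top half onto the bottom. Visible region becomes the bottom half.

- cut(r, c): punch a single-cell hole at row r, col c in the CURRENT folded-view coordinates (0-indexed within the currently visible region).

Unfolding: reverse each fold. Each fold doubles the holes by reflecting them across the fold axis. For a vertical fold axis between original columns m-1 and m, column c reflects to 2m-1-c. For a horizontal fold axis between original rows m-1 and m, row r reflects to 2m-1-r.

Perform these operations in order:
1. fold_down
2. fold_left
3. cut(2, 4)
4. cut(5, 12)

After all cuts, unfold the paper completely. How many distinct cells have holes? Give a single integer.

Answer: 8

Derivation:
Op 1 fold_down: fold axis h@8; visible region now rows[8,16) x cols[0,32) = 8x32
Op 2 fold_left: fold axis v@16; visible region now rows[8,16) x cols[0,16) = 8x16
Op 3 cut(2, 4): punch at orig (10,4); cuts so far [(10, 4)]; region rows[8,16) x cols[0,16) = 8x16
Op 4 cut(5, 12): punch at orig (13,12); cuts so far [(10, 4), (13, 12)]; region rows[8,16) x cols[0,16) = 8x16
Unfold 1 (reflect across v@16): 4 holes -> [(10, 4), (10, 27), (13, 12), (13, 19)]
Unfold 2 (reflect across h@8): 8 holes -> [(2, 12), (2, 19), (5, 4), (5, 27), (10, 4), (10, 27), (13, 12), (13, 19)]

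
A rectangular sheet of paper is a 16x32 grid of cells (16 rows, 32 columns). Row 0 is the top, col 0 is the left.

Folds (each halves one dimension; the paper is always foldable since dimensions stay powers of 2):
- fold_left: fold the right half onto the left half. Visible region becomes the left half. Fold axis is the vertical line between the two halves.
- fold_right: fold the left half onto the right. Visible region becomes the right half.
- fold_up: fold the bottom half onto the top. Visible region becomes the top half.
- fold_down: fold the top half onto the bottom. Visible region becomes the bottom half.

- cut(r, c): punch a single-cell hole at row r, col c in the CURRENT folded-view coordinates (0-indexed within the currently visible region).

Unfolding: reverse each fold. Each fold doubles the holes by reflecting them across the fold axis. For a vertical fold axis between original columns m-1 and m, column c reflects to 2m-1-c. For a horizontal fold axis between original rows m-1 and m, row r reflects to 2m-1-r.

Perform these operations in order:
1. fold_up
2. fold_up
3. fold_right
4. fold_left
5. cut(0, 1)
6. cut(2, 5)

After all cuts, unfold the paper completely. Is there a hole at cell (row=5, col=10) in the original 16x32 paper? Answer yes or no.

Op 1 fold_up: fold axis h@8; visible region now rows[0,8) x cols[0,32) = 8x32
Op 2 fold_up: fold axis h@4; visible region now rows[0,4) x cols[0,32) = 4x32
Op 3 fold_right: fold axis v@16; visible region now rows[0,4) x cols[16,32) = 4x16
Op 4 fold_left: fold axis v@24; visible region now rows[0,4) x cols[16,24) = 4x8
Op 5 cut(0, 1): punch at orig (0,17); cuts so far [(0, 17)]; region rows[0,4) x cols[16,24) = 4x8
Op 6 cut(2, 5): punch at orig (2,21); cuts so far [(0, 17), (2, 21)]; region rows[0,4) x cols[16,24) = 4x8
Unfold 1 (reflect across v@24): 4 holes -> [(0, 17), (0, 30), (2, 21), (2, 26)]
Unfold 2 (reflect across v@16): 8 holes -> [(0, 1), (0, 14), (0, 17), (0, 30), (2, 5), (2, 10), (2, 21), (2, 26)]
Unfold 3 (reflect across h@4): 16 holes -> [(0, 1), (0, 14), (0, 17), (0, 30), (2, 5), (2, 10), (2, 21), (2, 26), (5, 5), (5, 10), (5, 21), (5, 26), (7, 1), (7, 14), (7, 17), (7, 30)]
Unfold 4 (reflect across h@8): 32 holes -> [(0, 1), (0, 14), (0, 17), (0, 30), (2, 5), (2, 10), (2, 21), (2, 26), (5, 5), (5, 10), (5, 21), (5, 26), (7, 1), (7, 14), (7, 17), (7, 30), (8, 1), (8, 14), (8, 17), (8, 30), (10, 5), (10, 10), (10, 21), (10, 26), (13, 5), (13, 10), (13, 21), (13, 26), (15, 1), (15, 14), (15, 17), (15, 30)]
Holes: [(0, 1), (0, 14), (0, 17), (0, 30), (2, 5), (2, 10), (2, 21), (2, 26), (5, 5), (5, 10), (5, 21), (5, 26), (7, 1), (7, 14), (7, 17), (7, 30), (8, 1), (8, 14), (8, 17), (8, 30), (10, 5), (10, 10), (10, 21), (10, 26), (13, 5), (13, 10), (13, 21), (13, 26), (15, 1), (15, 14), (15, 17), (15, 30)]

Answer: yes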